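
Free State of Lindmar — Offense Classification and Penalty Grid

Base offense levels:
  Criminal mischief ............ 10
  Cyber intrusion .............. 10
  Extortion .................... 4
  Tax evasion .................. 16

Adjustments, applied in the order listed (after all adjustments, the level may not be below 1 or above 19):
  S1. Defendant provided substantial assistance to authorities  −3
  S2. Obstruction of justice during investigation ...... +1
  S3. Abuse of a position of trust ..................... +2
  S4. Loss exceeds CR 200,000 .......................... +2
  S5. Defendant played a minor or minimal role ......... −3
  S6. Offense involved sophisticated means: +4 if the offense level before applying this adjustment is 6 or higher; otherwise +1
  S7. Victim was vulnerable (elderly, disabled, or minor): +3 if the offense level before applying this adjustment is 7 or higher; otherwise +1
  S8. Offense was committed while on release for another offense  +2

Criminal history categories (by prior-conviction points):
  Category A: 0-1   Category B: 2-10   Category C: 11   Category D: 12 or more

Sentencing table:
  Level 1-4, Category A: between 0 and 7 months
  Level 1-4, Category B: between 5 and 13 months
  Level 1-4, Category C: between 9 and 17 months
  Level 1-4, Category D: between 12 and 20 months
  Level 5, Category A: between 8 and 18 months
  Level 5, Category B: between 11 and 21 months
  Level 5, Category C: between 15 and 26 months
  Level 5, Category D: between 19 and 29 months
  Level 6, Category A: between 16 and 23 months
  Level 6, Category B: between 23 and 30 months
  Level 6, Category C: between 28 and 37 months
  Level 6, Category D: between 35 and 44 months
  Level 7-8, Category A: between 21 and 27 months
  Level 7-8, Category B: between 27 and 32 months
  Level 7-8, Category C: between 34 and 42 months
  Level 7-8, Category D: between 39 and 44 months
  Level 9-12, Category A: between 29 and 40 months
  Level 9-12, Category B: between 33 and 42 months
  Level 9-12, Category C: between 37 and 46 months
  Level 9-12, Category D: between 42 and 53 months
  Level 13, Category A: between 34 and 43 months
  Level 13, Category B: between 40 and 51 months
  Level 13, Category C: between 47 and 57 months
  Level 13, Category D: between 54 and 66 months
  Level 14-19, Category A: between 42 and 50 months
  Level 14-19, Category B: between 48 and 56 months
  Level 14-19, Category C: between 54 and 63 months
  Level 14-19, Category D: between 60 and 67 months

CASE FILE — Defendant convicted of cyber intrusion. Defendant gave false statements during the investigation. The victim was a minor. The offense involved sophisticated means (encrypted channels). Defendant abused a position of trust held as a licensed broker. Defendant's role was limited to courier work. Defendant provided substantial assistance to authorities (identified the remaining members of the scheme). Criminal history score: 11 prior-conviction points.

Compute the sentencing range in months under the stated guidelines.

Base offense level for cyber intrusion: 10.
S1 applies: 10 − 3 = 7.
S2 applies: 7 + 1 = 8.
S3 applies: 8 + 2 = 10.
S5 applies: 10 − 3 = 7.
S6 applies (level before this adjustment is 7 ≥ 6, so +4): 7 + 4 = 11.
S7 applies (level before this adjustment is 11 ≥ 7, so +3): 11 + 3 = 14.
S8 does not apply.
Final offense level: 14.
Criminal history: 11 prior points → Category C (11).
Level 14 falls in the 14-19 band.
Grid: Level 14-19 × Category C = 54-63 months.

54-63 months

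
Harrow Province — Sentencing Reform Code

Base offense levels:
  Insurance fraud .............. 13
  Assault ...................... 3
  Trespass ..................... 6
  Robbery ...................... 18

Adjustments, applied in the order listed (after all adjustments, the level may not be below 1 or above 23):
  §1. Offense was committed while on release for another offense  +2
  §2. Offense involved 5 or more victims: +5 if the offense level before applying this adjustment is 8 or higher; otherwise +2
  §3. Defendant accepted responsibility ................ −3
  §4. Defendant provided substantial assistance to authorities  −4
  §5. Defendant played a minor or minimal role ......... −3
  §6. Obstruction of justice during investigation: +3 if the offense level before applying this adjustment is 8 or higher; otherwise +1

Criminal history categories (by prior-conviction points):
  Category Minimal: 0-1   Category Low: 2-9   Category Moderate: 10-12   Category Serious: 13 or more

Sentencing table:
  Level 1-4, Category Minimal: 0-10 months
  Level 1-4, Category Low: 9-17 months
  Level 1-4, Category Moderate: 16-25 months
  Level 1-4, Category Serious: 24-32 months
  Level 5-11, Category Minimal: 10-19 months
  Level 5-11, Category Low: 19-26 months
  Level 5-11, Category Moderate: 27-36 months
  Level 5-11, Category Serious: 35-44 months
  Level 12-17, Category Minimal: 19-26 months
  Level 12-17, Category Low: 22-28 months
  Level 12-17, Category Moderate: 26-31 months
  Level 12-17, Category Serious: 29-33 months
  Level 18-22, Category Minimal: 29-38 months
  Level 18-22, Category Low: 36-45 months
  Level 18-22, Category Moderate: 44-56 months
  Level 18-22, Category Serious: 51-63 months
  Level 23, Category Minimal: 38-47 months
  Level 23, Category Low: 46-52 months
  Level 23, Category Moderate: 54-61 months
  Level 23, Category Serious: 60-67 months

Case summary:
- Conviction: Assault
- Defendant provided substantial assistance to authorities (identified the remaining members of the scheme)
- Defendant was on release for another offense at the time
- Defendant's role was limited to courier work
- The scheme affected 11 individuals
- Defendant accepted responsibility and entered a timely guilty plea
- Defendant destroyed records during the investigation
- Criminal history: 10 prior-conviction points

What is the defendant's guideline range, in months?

Base offense level for assault: 3.
§1 applies: 3 + 2 = 5.
§2 applies (level before this adjustment is 5 < 8, so +2): 5 + 2 = 7.
§3 applies: 7 − 3 = 4.
§4 applies: 4 − 4 = 0.
§5 applies: 0 − 3 = -3.
§6 applies (level before this adjustment is -3 < 8, so +1): -3 + 1 = -2.
Level -2 is below the minimum of 1; floored at 1.
Final offense level: 1.
Criminal history: 10 prior points → Category Moderate (10-12).
Level 1 falls in the 1-4 band.
Grid: Level 1-4 × Category Moderate = 16-25 months.

16-25 months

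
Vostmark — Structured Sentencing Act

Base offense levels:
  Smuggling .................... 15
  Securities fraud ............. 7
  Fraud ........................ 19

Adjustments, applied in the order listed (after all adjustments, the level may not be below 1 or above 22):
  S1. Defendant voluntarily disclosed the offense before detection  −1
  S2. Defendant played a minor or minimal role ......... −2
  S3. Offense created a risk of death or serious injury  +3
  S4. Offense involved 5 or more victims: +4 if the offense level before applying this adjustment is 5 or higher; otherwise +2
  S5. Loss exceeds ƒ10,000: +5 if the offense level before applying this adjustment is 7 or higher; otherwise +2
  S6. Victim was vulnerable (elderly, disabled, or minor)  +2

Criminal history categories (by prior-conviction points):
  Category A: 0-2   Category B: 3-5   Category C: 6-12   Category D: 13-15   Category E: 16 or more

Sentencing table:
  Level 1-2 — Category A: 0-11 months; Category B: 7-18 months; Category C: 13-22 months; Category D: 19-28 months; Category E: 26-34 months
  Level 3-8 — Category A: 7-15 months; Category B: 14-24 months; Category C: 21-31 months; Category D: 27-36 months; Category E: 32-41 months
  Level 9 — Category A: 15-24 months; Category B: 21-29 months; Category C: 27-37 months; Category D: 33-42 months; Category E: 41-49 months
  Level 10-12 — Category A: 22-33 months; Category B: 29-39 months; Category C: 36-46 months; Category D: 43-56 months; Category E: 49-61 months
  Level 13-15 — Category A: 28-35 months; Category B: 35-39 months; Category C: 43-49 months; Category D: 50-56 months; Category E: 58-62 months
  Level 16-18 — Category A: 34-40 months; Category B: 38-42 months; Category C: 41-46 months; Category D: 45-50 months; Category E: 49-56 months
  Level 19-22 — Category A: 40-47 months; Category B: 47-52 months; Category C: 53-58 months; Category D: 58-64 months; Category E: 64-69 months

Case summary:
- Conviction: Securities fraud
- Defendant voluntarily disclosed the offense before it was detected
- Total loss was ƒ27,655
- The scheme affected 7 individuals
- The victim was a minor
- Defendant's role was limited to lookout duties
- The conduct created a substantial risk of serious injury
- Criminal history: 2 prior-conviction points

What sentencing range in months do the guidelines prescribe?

34-40 months

Base offense level for securities fraud: 7.
S1 applies: 7 − 1 = 6.
S2 applies: 6 − 2 = 4.
S3 applies: 4 + 3 = 7.
S4 applies (level before this adjustment is 7 ≥ 5, so +4): 7 + 4 = 11.
S5 applies (level before this adjustment is 11 ≥ 7, so +5): 11 + 5 = 16.
S6 applies: 16 + 2 = 18.
Final offense level: 18.
Criminal history: 2 prior points → Category A (0-2).
Level 18 falls in the 16-18 band.
Grid: Level 16-18 × Category A = 34-40 months.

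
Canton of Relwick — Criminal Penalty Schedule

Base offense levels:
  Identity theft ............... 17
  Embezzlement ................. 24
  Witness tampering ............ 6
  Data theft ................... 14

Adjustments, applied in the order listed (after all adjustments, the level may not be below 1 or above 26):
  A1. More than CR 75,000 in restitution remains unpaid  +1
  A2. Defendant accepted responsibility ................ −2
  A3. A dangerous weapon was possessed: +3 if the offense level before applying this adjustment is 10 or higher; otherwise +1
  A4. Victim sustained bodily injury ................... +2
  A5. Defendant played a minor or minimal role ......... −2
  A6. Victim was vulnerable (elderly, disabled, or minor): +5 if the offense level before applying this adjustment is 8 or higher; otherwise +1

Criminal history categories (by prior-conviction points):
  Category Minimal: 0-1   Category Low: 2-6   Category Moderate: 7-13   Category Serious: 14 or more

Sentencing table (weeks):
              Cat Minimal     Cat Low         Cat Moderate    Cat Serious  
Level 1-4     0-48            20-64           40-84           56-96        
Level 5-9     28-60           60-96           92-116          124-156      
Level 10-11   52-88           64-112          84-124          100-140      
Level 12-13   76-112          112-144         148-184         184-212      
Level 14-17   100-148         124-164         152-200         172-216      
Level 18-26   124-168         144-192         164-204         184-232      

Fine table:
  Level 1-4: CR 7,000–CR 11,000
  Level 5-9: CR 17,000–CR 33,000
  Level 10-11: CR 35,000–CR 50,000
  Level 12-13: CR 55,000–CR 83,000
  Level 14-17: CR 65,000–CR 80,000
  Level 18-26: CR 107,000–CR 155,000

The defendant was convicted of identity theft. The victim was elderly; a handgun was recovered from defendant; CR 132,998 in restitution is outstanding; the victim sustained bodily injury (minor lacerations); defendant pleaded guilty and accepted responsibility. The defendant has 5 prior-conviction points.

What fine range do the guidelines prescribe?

Base offense level for identity theft: 17.
A1 applies: 17 + 1 = 18.
A2 applies: 18 − 2 = 16.
A3 applies (level before this adjustment is 16 ≥ 10, so +3): 16 + 3 = 19.
A4 applies: 19 + 2 = 21.
A6 applies (level before this adjustment is 21 ≥ 8, so +5): 21 + 5 = 26.
Final offense level: 26.
Level 26 falls in the 18-26 band.
Fine table: Level 18-26 → CR 107,000–CR 155,000.

CR 107,000–CR 155,000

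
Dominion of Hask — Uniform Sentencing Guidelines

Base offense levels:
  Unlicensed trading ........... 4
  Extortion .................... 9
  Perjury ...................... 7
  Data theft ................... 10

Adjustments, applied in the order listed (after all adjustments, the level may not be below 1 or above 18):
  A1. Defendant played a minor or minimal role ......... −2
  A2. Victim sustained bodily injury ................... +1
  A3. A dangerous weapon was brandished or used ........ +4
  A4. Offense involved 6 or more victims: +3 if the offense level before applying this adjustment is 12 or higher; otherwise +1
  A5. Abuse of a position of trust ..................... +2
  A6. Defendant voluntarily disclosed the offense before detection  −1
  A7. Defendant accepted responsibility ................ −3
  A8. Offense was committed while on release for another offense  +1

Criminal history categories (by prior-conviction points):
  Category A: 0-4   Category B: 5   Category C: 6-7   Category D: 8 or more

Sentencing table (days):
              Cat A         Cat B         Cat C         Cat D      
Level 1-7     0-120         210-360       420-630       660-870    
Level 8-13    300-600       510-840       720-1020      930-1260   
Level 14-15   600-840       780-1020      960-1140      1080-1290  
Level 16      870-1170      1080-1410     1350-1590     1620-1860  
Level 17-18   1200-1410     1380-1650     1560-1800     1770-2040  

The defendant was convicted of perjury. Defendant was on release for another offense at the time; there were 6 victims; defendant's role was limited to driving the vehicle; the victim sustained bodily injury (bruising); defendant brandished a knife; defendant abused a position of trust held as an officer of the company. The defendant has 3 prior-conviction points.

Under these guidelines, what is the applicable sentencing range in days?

600-840 days

Base offense level for perjury: 7.
A1 applies: 7 − 2 = 5.
A2 applies: 5 + 1 = 6.
A3 applies: 6 + 4 = 10.
A4 applies (level before this adjustment is 10 < 12, so +1): 10 + 1 = 11.
A5 applies: 11 + 2 = 13.
A8 applies: 13 + 1 = 14.
Final offense level: 14.
Criminal history: 3 prior points → Category A (0-4).
Level 14 falls in the 14-15 band.
Grid: Level 14-15 × Category A = 600-840 days.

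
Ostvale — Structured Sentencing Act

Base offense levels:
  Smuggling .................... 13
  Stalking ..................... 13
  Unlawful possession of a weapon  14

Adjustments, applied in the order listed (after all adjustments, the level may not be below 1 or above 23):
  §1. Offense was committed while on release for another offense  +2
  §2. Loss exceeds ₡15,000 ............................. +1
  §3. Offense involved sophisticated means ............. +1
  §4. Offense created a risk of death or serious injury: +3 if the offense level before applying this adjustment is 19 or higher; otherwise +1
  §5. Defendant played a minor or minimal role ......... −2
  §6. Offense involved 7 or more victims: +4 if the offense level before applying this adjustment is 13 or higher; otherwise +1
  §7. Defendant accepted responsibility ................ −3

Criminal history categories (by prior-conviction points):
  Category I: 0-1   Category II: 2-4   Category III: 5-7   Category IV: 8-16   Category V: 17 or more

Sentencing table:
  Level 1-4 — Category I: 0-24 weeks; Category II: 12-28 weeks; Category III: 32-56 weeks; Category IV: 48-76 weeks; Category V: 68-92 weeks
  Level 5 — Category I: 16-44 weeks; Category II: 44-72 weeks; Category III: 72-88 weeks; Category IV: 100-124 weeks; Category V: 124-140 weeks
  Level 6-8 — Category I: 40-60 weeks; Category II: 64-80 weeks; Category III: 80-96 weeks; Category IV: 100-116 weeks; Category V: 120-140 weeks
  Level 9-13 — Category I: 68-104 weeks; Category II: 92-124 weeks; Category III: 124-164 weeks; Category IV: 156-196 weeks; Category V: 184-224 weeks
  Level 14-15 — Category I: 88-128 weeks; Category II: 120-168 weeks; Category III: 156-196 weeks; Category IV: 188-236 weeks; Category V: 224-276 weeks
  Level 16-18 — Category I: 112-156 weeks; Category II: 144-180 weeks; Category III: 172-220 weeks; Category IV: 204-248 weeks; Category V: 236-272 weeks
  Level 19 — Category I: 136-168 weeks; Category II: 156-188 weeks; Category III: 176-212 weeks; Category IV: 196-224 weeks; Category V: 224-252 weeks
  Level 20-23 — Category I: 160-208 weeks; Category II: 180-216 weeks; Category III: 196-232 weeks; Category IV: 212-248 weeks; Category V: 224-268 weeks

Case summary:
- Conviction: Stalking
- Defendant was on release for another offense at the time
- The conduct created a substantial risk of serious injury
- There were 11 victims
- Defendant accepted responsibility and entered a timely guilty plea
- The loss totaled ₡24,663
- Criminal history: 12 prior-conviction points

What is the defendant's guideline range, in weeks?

204-248 weeks

Base offense level for stalking: 13.
§1 applies: 13 + 2 = 15.
§2 applies: 15 + 1 = 16.
§3 does not apply.
§4 applies (level before this adjustment is 16 < 19, so +1): 16 + 1 = 17.
§6 applies (level before this adjustment is 17 ≥ 13, so +4): 17 + 4 = 21.
§7 applies: 21 − 3 = 18.
Final offense level: 18.
Criminal history: 12 prior points → Category IV (8-16).
Level 18 falls in the 16-18 band.
Grid: Level 16-18 × Category IV = 204-248 weeks.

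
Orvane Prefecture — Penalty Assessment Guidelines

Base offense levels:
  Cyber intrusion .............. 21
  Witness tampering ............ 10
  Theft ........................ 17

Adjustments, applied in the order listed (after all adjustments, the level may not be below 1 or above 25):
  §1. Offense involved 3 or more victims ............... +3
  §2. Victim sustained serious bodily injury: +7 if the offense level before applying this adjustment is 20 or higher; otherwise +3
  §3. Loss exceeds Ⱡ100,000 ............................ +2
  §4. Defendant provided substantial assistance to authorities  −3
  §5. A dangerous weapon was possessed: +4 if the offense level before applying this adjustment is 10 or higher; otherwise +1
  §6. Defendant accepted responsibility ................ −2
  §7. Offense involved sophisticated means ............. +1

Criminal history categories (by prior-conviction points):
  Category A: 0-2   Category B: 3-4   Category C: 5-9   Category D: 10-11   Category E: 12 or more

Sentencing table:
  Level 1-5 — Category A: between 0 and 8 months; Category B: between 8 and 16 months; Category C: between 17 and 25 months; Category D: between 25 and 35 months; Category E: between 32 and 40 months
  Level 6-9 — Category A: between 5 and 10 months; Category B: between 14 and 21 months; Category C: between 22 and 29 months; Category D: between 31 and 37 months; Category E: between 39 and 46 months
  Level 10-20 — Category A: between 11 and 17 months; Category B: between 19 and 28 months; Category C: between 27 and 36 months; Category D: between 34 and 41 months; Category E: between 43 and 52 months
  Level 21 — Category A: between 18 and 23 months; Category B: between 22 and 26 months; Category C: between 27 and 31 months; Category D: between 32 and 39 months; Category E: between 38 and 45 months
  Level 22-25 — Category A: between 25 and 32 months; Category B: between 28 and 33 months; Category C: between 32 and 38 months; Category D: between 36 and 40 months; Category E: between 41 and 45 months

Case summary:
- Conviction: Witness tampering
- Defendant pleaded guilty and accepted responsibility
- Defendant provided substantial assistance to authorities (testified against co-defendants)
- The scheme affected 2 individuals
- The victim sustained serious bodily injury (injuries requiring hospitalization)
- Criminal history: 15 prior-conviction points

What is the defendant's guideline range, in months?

Base offense level for witness tampering: 10.
§1 does not apply.
§2 applies (level before this adjustment is 10 < 20, so +3): 10 + 3 = 13.
§3 does not apply.
§4 applies: 13 − 3 = 10.
§5 does not apply.
§6 applies: 10 − 2 = 8.
Final offense level: 8.
Criminal history: 15 prior points → Category E (12+).
Level 8 falls in the 6-9 band.
Grid: Level 6-9 × Category E = 39-46 months.

39-46 months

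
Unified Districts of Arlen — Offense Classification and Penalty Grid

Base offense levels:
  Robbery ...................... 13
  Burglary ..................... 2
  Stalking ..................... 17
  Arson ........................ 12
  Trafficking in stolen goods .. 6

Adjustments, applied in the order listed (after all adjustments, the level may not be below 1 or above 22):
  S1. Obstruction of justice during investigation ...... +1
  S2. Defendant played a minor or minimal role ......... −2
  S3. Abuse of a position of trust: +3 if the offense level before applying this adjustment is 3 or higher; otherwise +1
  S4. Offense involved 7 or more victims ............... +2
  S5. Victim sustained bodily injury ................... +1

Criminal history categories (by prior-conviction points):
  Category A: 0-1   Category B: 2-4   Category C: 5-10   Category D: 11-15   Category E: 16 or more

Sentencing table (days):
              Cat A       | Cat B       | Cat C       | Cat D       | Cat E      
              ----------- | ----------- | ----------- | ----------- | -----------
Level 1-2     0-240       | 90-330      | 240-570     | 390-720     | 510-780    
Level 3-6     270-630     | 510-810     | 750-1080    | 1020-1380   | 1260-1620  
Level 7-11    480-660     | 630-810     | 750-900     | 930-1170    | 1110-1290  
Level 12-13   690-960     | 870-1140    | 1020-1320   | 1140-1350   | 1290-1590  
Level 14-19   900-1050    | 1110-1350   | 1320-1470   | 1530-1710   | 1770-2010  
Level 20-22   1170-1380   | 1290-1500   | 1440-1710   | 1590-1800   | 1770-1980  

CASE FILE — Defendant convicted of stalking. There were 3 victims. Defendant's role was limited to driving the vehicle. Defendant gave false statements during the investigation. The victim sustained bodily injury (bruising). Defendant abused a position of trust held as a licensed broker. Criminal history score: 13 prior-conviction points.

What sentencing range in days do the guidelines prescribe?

Base offense level for stalking: 17.
S1 applies: 17 + 1 = 18.
S2 applies: 18 − 2 = 16.
S3 applies (level before this adjustment is 16 ≥ 3, so +3): 16 + 3 = 19.
S4 does not apply.
S5 applies: 19 + 1 = 20.
Final offense level: 20.
Criminal history: 13 prior points → Category D (11-15).
Level 20 falls in the 20-22 band.
Grid: Level 20-22 × Category D = 1590-1800 days.

1590-1800 days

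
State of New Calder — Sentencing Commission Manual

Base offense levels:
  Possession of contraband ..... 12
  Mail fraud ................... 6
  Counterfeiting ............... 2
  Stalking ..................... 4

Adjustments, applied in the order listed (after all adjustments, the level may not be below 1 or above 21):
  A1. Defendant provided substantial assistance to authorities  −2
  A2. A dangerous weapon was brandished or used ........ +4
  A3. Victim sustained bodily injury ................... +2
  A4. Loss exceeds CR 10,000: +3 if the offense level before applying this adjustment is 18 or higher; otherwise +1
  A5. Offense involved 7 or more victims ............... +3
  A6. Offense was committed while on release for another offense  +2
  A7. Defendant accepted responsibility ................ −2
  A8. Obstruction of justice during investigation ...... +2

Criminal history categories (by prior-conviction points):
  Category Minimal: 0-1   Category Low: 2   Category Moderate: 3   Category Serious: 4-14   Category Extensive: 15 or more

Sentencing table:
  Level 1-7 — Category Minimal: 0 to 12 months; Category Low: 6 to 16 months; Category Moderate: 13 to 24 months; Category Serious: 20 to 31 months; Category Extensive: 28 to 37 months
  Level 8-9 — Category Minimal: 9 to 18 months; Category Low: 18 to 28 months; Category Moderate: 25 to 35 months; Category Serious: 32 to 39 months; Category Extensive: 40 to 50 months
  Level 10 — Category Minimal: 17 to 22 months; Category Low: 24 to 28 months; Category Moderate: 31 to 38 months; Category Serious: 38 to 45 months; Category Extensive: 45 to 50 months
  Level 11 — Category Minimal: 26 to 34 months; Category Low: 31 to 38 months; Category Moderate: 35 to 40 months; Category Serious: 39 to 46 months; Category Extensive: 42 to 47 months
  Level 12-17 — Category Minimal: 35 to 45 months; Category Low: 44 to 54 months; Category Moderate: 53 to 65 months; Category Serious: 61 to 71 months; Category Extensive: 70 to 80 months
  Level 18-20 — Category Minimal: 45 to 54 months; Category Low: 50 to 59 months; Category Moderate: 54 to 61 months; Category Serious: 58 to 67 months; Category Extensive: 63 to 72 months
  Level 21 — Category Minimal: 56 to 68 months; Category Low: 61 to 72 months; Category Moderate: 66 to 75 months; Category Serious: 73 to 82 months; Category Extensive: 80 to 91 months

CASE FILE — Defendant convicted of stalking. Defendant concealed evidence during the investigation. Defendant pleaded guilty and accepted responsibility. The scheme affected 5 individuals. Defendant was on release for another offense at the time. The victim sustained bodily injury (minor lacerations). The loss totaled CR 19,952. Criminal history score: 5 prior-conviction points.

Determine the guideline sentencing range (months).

Base offense level for stalking: 4.
A1 does not apply.
A3 applies: 4 + 2 = 6.
A4 applies (level before this adjustment is 6 < 18, so +1): 6 + 1 = 7.
A6 applies: 7 + 2 = 9.
A7 applies: 9 − 2 = 7.
A8 applies: 7 + 2 = 9.
Final offense level: 9.
Criminal history: 5 prior points → Category Serious (4-14).
Level 9 falls in the 8-9 band.
Grid: Level 8-9 × Category Serious = 32-39 months.

32-39 months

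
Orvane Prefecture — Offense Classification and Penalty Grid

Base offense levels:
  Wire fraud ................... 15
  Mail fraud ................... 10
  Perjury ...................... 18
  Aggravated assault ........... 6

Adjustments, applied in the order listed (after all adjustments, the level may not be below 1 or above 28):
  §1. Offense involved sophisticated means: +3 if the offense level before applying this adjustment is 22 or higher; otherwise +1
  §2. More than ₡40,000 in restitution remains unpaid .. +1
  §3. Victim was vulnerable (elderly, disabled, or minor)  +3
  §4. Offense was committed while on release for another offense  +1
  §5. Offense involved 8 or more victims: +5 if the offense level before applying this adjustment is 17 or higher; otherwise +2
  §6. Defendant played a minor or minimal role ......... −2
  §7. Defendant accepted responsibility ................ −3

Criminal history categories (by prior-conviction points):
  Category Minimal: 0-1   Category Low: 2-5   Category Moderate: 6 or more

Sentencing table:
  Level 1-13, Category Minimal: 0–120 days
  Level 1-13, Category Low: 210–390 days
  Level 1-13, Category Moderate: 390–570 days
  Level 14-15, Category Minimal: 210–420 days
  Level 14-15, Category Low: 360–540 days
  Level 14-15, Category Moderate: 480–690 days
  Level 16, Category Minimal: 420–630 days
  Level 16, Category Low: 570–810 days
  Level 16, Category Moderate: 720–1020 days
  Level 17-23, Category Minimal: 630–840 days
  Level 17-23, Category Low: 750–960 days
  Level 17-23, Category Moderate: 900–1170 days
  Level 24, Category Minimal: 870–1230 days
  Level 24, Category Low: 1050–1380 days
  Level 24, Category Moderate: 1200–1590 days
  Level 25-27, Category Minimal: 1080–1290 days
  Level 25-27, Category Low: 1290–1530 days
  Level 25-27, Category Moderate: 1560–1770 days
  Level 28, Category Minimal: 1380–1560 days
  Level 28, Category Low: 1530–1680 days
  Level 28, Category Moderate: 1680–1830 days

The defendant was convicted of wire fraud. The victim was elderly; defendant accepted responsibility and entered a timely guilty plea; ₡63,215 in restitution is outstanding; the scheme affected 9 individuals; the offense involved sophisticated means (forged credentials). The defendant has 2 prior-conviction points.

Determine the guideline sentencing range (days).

750-960 days

Base offense level for wire fraud: 15.
§1 applies (level before this adjustment is 15 < 22, so +1): 15 + 1 = 16.
§2 applies: 16 + 1 = 17.
§3 applies: 17 + 3 = 20.
§4 does not apply.
§5 applies (level before this adjustment is 20 ≥ 17, so +5): 20 + 5 = 25.
§6 does not apply.
§7 applies: 25 − 3 = 22.
Final offense level: 22.
Criminal history: 2 prior points → Category Low (2-5).
Level 22 falls in the 17-23 band.
Grid: Level 17-23 × Category Low = 750-960 days.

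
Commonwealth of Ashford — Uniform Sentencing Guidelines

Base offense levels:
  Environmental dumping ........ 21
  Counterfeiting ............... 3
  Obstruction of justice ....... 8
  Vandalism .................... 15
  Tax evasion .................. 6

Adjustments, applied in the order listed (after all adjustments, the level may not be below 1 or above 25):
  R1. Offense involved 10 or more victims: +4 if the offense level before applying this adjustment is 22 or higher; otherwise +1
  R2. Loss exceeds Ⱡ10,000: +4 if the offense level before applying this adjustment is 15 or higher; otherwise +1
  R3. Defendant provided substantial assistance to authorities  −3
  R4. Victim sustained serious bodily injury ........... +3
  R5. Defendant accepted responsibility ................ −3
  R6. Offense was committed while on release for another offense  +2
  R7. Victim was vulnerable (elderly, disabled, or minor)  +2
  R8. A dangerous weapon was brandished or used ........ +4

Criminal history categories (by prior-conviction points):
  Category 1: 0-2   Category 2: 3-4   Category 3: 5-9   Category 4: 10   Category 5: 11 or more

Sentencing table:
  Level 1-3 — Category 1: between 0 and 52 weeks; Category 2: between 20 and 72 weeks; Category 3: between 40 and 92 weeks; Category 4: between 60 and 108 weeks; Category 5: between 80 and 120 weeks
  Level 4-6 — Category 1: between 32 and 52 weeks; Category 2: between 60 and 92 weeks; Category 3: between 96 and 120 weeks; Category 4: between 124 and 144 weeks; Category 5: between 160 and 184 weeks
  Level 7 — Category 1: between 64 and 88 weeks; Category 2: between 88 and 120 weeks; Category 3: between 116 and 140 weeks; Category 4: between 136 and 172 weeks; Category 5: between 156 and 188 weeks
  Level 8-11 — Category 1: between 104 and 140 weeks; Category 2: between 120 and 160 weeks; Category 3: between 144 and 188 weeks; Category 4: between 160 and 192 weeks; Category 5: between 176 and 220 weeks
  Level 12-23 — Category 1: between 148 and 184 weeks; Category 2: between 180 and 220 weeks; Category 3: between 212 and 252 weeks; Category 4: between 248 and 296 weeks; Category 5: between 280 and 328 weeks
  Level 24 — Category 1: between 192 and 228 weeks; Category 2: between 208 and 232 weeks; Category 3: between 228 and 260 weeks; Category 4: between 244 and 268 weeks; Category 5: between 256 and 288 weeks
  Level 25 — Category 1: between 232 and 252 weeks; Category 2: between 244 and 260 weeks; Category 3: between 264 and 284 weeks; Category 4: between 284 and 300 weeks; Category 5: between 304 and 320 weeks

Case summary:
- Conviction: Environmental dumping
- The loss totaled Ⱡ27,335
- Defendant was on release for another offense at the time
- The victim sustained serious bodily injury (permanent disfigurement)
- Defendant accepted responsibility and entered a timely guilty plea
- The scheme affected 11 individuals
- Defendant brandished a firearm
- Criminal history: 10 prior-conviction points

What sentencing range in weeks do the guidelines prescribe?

284-300 weeks

Base offense level for environmental dumping: 21.
R1 applies (level before this adjustment is 21 < 22, so +1): 21 + 1 = 22.
R2 applies (level before this adjustment is 22 ≥ 15, so +4): 22 + 4 = 26.
R4 applies: 26 + 3 = 29.
R5 applies: 29 − 3 = 26.
R6 applies: 26 + 2 = 28.
R8 applies: 28 + 4 = 32.
Level 32 exceeds the maximum of 25; capped at 25.
Final offense level: 25.
Criminal history: 10 prior points → Category 4 (10).
Level 25 falls in the 25 band.
Grid: Level 25 × Category 4 = 284-300 weeks.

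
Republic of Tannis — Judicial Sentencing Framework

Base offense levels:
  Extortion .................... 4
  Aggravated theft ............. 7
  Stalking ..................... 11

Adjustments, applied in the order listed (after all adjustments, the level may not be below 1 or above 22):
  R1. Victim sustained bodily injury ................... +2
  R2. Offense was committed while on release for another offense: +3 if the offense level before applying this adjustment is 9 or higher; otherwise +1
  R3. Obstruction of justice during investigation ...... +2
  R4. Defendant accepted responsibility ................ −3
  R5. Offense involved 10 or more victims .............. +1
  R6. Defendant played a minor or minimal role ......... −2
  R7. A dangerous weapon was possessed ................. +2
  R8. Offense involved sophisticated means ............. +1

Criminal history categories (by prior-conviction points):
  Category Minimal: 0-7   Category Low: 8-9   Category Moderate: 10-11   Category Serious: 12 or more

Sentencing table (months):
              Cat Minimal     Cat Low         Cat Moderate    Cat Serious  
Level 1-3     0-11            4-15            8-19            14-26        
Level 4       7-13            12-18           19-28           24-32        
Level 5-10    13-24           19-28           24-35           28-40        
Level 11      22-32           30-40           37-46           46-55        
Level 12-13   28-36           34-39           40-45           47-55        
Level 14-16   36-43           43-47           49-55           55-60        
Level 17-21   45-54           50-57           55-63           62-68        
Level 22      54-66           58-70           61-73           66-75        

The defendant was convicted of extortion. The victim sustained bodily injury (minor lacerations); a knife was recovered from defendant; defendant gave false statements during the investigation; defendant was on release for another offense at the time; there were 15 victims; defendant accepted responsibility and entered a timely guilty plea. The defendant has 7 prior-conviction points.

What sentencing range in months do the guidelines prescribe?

Base offense level for extortion: 4.
R1 applies: 4 + 2 = 6.
R2 applies (level before this adjustment is 6 < 9, so +1): 6 + 1 = 7.
R3 applies: 7 + 2 = 9.
R4 applies: 9 − 3 = 6.
R5 applies: 6 + 1 = 7.
R7 applies: 7 + 2 = 9.
R8 does not apply.
Final offense level: 9.
Criminal history: 7 prior points → Category Minimal (0-7).
Level 9 falls in the 5-10 band.
Grid: Level 5-10 × Category Minimal = 13-24 months.

13-24 months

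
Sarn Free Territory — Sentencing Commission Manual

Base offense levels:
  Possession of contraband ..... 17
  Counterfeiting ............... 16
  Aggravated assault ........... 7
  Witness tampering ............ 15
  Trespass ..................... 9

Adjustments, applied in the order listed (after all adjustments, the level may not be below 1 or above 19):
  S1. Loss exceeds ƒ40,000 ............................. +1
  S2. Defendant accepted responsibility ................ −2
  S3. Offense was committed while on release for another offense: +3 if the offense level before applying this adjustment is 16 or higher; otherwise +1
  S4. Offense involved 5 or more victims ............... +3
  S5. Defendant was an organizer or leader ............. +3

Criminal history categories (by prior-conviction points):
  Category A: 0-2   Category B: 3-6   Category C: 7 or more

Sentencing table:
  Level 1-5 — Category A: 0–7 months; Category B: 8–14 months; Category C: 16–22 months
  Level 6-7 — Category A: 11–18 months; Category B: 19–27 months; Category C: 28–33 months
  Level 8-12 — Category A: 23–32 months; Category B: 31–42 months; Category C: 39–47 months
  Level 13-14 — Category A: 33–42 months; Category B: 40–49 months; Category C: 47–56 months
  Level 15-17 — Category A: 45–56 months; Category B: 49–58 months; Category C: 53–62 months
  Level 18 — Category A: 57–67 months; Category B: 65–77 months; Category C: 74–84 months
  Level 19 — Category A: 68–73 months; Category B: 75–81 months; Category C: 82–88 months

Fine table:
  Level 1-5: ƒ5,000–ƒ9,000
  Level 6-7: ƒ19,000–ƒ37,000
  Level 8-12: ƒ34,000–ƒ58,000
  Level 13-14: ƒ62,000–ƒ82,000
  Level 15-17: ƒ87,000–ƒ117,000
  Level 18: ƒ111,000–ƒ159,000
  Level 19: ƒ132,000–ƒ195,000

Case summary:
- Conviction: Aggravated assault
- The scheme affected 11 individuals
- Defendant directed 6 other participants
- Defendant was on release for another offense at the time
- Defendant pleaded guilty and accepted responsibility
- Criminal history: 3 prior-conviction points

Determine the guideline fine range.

ƒ34,000–ƒ58,000

Base offense level for aggravated assault: 7.
S2 applies: 7 − 2 = 5.
S3 applies (level before this adjustment is 5 < 16, so +1): 5 + 1 = 6.
S4 applies: 6 + 3 = 9.
S5 applies: 9 + 3 = 12.
Final offense level: 12.
Level 12 falls in the 8-12 band.
Fine table: Level 8-12 → ƒ34,000–ƒ58,000.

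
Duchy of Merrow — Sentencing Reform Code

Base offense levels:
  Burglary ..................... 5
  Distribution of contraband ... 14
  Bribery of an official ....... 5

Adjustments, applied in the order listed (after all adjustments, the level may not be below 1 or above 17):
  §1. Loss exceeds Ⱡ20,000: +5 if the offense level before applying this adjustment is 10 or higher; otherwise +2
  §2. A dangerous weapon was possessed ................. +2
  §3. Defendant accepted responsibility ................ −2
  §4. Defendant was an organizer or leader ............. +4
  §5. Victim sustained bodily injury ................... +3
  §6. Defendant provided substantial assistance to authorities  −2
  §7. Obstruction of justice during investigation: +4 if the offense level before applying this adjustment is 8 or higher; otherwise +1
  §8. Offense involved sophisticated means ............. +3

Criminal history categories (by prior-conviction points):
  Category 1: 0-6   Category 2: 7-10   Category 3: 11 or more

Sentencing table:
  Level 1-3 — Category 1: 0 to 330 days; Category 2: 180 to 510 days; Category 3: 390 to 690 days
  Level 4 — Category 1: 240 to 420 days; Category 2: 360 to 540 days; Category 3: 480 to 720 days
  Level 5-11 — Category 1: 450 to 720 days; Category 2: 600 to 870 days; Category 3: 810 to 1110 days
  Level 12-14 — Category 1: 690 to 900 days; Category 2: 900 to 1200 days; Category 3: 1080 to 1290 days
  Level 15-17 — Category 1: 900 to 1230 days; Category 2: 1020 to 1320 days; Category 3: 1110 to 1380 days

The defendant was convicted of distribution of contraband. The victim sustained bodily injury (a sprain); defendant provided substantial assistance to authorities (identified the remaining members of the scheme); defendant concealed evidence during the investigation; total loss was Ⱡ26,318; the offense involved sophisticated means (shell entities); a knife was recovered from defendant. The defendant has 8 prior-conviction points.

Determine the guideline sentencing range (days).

1020-1320 days

Base offense level for distribution of contraband: 14.
§1 applies (level before this adjustment is 14 ≥ 10, so +5): 14 + 5 = 19.
§2 applies: 19 + 2 = 21.
§3 does not apply.
§5 applies: 21 + 3 = 24.
§6 applies: 24 − 2 = 22.
§7 applies (level before this adjustment is 22 ≥ 8, so +4): 22 + 4 = 26.
§8 applies: 26 + 3 = 29.
Level 29 exceeds the maximum of 17; capped at 17.
Final offense level: 17.
Criminal history: 8 prior points → Category 2 (7-10).
Level 17 falls in the 15-17 band.
Grid: Level 15-17 × Category 2 = 1020-1320 days.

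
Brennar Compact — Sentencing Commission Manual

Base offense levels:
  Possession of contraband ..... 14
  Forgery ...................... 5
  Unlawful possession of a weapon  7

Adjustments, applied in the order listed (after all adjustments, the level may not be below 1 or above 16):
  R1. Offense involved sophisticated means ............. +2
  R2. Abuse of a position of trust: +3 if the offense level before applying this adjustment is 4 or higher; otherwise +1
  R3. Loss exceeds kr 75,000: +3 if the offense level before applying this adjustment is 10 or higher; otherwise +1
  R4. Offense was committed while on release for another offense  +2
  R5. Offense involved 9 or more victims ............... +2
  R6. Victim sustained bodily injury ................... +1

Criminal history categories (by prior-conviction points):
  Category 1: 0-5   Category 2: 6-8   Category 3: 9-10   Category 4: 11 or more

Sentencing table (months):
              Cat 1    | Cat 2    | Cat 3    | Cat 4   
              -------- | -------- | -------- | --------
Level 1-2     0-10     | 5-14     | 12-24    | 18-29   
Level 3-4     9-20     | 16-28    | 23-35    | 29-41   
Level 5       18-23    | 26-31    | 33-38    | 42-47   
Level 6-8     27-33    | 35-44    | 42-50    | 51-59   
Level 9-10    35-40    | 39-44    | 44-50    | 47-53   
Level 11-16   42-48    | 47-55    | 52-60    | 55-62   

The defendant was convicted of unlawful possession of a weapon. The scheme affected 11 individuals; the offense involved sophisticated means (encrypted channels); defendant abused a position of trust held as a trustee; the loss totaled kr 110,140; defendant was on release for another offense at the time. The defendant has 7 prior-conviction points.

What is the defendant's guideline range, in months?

Base offense level for unlawful possession of a weapon: 7.
R1 applies: 7 + 2 = 9.
R2 applies (level before this adjustment is 9 ≥ 4, so +3): 9 + 3 = 12.
R3 applies (level before this adjustment is 12 ≥ 10, so +3): 12 + 3 = 15.
R4 applies: 15 + 2 = 17.
R5 applies: 17 + 2 = 19.
R6 does not apply.
Level 19 exceeds the maximum of 16; capped at 16.
Final offense level: 16.
Criminal history: 7 prior points → Category 2 (6-8).
Level 16 falls in the 11-16 band.
Grid: Level 11-16 × Category 2 = 47-55 months.

47-55 months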